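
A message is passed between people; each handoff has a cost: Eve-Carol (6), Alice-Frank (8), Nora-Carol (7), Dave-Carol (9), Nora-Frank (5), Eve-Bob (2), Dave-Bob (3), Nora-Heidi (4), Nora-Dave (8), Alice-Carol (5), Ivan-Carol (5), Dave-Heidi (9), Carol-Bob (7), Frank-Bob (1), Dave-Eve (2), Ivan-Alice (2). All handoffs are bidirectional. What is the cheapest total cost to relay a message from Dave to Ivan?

Some routes from Dave to Ivan:
Dave -> Carol -> Ivan: 9 + 5 = 14
Dave -> Eve -> Bob -> Frank -> Alice -> Ivan: 2 + 2 + 1 + 8 + 2 = 15
Dave -> Eve -> Carol -> Ivan: 2 + 6 + 5 = 13
Dave -> Eve -> Carol -> Alice -> Ivan: 2 + 6 + 5 + 2 = 15
Dave -> Bob -> Frank -> Alice -> Ivan: 3 + 1 + 8 + 2 = 14
Shortest: 13.

13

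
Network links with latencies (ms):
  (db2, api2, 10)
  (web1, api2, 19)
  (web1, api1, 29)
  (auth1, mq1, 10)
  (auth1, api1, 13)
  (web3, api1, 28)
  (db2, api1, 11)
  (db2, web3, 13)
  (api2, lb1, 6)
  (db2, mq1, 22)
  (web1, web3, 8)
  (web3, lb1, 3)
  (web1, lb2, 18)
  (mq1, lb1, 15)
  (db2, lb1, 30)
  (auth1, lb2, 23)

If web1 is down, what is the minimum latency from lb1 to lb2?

48

A few of the lb1→lb2 routes:
lb1 -> web3 -> db2 -> api1 -> auth1 -> lb2: 3 + 13 + 11 + 13 + 23 = 63
lb1 -> api2 -> db2 -> api1 -> auth1 -> lb2: 6 + 10 + 11 + 13 + 23 = 63
lb1 -> mq1 -> auth1 -> lb2: 15 + 10 + 23 = 48
Shortest: 48 ms.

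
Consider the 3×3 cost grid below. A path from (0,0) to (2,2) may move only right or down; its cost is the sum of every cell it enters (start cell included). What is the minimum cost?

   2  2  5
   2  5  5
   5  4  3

16

Path (0,0) (0,1) (1,1) (2,1) (2,2): 2 + 2 + 5 + 4 + 3 = 16.
(Top row then right column would cost 17.)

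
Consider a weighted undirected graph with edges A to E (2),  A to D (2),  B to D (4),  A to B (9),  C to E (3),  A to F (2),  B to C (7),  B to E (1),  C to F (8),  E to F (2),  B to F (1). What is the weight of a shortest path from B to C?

Some routes from B to C:
B - C: 7
B - E - C: 1 + 3 = 4
B - F - E - C: 1 + 2 + 3 = 6
The minimum is 4.

4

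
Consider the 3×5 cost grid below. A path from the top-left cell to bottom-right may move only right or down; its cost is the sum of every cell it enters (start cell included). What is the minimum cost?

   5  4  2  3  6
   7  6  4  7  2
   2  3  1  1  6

23

Path r0c0 r0c1 r0c2 r1c2 r2c2 r2c3 r2c4: 5 + 4 + 2 + 4 + 1 + 1 + 6 = 23.
For comparison, the top-then-right route costs 28.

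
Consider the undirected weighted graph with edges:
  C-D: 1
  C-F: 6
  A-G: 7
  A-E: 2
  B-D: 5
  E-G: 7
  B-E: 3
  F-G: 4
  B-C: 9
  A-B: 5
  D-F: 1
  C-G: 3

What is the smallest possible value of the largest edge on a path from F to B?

Some routes from F to B:
F - C - D - B: max(6, 1, 5) = 6
F - D - C - G - E - A - B: max(1, 1, 3, 7, 2, 5) = 7
F - G - C - D - B: max(4, 3, 1, 5) = 5
F - D - B: max(1, 5) = 5
The minimum achievable maximum is 5.

5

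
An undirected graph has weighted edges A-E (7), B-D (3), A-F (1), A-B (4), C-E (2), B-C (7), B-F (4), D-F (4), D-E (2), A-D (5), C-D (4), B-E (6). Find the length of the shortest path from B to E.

5

Some routes from B to E:
B → A → D → E: 4 + 5 + 2 = 11
B → E: 6
B → D → C → E: 3 + 4 + 2 = 9
B → F → D → E: 4 + 4 + 2 = 10
B → C → E: 7 + 2 = 9
B → D → E: 3 + 2 = 5
Shortest: 5.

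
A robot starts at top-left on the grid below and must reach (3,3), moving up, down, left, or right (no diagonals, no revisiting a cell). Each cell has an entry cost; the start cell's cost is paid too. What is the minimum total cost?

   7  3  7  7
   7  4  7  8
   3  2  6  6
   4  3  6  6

31

Take [0,0] → [0,1] → [1,1] → [2,1] → [3,1] → [3,2] → [3,3] for a total of 7 + 3 + 4 + 2 + 3 + 6 + 6 = 31.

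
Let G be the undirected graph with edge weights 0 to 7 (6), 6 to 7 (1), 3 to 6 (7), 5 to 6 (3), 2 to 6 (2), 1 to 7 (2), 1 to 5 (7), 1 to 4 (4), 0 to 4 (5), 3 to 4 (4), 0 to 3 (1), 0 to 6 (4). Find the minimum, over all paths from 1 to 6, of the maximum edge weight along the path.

A few of the 1→6 routes:
1→7→6: max(2, 1) = 2
1→4→3→0→6: max(4, 4, 1, 4) = 4
1→4→0→6: max(4, 5, 4) = 5
Smallest bottleneck: 2.

2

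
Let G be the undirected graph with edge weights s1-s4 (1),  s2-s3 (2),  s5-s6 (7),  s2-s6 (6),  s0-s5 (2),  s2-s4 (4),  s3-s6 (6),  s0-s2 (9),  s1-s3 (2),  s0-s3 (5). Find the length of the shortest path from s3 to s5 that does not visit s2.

7

Routes from s3 to s5 avoiding s2:
s3 -> s6 -> s5: 6 + 7 = 13
s3 -> s0 -> s5: 5 + 2 = 7
Best route has total 7.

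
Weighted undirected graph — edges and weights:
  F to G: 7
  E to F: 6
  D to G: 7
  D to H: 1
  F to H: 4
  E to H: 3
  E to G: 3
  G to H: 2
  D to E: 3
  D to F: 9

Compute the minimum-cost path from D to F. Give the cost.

5

Some routes from D to F:
D → F: 9
D → H → G → F: 1 + 2 + 7 = 10
D → E → F: 3 + 6 = 9
D → H → F: 1 + 4 = 5
D → H → E → F: 1 + 3 + 6 = 10
D → E → H → F: 3 + 3 + 4 = 10
The minimum is 5.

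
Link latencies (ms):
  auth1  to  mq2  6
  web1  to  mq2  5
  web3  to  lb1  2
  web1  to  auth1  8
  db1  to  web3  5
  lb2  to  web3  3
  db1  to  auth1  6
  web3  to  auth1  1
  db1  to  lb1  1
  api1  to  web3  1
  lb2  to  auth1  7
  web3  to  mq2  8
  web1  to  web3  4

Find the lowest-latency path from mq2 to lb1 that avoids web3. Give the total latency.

Routes from mq2 to lb1 avoiding web3:
mq2 - auth1 - db1 - lb1: 6 + 6 + 1 = 13
mq2 - web1 - auth1 - db1 - lb1: 5 + 8 + 6 + 1 = 20
The minimum is 13 ms.

13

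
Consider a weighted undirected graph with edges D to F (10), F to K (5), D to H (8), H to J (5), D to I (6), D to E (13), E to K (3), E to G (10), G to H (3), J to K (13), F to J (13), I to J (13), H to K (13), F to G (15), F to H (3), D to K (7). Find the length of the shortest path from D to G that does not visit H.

Comparing a few candidate routes:
D-K-E-G: 7 + 3 + 10 = 20
D-E-G: 13 + 10 = 23
D-F-G: 10 + 15 = 25
D-F-K-E-G: 10 + 5 + 3 + 10 = 28
D-K-F-G: 7 + 5 + 15 = 27
The minimum is 20.

20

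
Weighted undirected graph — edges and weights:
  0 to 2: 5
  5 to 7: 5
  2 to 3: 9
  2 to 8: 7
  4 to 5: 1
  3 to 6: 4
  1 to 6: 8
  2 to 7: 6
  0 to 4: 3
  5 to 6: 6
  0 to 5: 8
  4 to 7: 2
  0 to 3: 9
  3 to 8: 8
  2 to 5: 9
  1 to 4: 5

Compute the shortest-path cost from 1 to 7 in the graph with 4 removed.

Some routes from 1 to 7 avoiding 4:
1 - 6 - 3 - 2 - 7: 8 + 4 + 9 + 6 = 27
1 - 6 - 5 - 2 - 7: 8 + 6 + 9 + 6 = 29
1 - 6 - 5 - 7: 8 + 6 + 5 = 19
Shortest: 19.

19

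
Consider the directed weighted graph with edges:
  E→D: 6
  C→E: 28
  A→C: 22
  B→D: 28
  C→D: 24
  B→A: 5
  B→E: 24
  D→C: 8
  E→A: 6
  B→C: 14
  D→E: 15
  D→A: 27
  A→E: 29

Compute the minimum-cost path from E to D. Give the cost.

6

Routes from E to D:
E -> A -> C -> D: 6 + 22 + 24 = 52
E -> D: 6
The minimum is 6.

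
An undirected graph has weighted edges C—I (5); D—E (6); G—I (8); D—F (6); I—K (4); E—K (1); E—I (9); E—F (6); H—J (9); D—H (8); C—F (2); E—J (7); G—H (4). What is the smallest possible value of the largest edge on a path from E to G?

8

Comparing a few candidate routes:
E → D → F → C → I → G: max(6, 6, 2, 5, 8) = 8
E → D → H → G: max(6, 8, 4) = 8
E → K → I → C → F → D → H → G: max(1, 4, 5, 2, 6, 8, 4) = 8
The minimum achievable maximum is 8.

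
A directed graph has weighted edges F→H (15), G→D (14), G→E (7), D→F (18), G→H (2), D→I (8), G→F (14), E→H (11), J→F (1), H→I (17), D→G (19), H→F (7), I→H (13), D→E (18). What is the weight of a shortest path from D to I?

8

Some routes from D to I:
D -> G -> H -> I: 19 + 2 + 17 = 38
D -> F -> H -> I: 18 + 15 + 17 = 50
D -> E -> H -> I: 18 + 11 + 17 = 46
D -> I: 8
Shortest: 8.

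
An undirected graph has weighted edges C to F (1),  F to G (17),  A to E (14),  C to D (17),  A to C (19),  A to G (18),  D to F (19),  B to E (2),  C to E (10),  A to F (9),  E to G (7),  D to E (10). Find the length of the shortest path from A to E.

A few of the A→E routes:
A - G - E: 18 + 7 = 25
A - C - E: 19 + 10 = 29
A - F - C - D - E: 9 + 1 + 17 + 10 = 37
A - E: 14
A - F - G - E: 9 + 17 + 7 = 33
A - F - C - E: 9 + 1 + 10 = 20
Shortest: 14.

14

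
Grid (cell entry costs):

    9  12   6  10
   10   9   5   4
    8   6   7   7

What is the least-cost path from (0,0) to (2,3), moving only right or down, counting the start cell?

Cheapest: (0,0) (0,1) (0,2) (1,2) (1,3) (2,3)
  9 + 12 + 6 + 5 + 4 + 7 = 43
(Top row then right column would cost 48.)

43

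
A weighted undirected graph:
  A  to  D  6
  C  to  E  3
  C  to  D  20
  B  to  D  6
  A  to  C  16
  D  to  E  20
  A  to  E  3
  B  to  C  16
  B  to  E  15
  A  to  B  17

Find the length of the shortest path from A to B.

12

Some routes from A to B:
A - D - B: 6 + 6 = 12
A - E - C - B: 3 + 3 + 16 = 22
A - E - D - B: 3 + 20 + 6 = 29
A - B: 17
A - E - B: 3 + 15 = 18
The minimum is 12.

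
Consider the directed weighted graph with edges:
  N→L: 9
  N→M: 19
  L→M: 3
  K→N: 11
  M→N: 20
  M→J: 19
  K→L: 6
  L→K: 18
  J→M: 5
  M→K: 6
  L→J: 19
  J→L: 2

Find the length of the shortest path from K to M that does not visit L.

30

Paths from K to M avoiding L:
K-N-M: 11 + 19 = 30
Best route has total 30.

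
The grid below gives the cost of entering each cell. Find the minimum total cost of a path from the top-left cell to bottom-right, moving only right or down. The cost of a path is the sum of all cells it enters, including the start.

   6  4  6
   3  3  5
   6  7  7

Cheapest: r0c0 → r1c0 → r1c1 → r1c2 → r2c2
  6 + 3 + 3 + 5 + 7 = 24
For comparison, the top-then-right route costs 28.

24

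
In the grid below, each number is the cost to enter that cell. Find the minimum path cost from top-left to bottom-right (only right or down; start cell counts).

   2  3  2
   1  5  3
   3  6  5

15

Path (0,0)→(0,1)→(0,2)→(1,2)→(2,2): 2 + 3 + 2 + 3 + 5 = 15.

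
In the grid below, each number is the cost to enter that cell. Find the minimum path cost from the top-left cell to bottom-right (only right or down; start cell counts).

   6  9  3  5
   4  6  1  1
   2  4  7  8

26

Path r0c0→r1c0→r1c1→r1c2→r1c3→r2c3: 6 + 4 + 6 + 1 + 1 + 8 = 26.
For comparison, the top-then-right route costs 32.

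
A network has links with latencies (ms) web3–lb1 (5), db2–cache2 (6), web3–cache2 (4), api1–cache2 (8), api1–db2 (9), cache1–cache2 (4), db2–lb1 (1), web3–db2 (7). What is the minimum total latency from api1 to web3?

12

A few of the api1→web3 routes:
api1 - cache2 - web3: 8 + 4 = 12
api1 - db2 - web3: 9 + 7 = 16
api1 - db2 - lb1 - web3: 9 + 1 + 5 = 15
Best route has total 12 ms.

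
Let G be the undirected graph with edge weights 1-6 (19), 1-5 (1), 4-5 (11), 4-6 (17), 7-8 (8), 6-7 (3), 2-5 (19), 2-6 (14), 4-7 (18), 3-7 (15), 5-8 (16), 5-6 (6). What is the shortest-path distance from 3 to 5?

24

A few of the 3→5 routes:
3-7-6-5: 15 + 3 + 6 = 24
3-7-6-1-5: 15 + 3 + 19 + 1 = 38
3-7-8-5: 15 + 8 + 16 = 39
Best route has total 24.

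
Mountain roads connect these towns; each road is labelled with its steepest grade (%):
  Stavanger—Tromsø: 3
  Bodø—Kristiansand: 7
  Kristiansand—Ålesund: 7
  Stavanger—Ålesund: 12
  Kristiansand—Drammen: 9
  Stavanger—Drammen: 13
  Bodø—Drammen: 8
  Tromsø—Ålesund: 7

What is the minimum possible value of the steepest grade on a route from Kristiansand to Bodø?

7

Candidate routes:
Kristiansand→Bodø: max(7) = 7
Kristiansand→Ålesund→Stavanger→Drammen→Bodø: max(7, 12, 13, 8) = 13
Kristiansand→Drammen→Bodø: max(9, 8) = 9
Kristiansand→Ålesund→Tromsø→Stavanger→Drammen→Bodø: max(7, 7, 3, 13, 8) = 13
The minimum achievable maximum is 7%.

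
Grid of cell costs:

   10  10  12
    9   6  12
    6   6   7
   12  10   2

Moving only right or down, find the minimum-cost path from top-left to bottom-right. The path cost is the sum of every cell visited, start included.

40

Take r0c0 -> r1c0 -> r1c1 -> r2c1 -> r2c2 -> r3c2 for a total of 10 + 9 + 6 + 6 + 7 + 2 = 40.
For comparison, the top-then-right route costs 53.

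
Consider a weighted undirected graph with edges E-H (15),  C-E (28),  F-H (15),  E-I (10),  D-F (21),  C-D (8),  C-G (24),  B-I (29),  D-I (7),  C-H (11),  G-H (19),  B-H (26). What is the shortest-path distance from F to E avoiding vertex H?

Routes from F to E avoiding H:
F-D-C-E: 21 + 8 + 28 = 57
F-D-I-E: 21 + 7 + 10 = 38
The minimum is 38.

38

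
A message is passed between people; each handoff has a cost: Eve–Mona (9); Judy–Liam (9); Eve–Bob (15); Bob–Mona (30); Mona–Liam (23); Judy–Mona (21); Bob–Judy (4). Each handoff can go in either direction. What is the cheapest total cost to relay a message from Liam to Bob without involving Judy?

47

Paths from Liam to Bob avoiding Judy:
Liam -> Mona -> Eve -> Bob: 23 + 9 + 15 = 47
Liam -> Mona -> Bob: 23 + 30 = 53
Shortest: 47.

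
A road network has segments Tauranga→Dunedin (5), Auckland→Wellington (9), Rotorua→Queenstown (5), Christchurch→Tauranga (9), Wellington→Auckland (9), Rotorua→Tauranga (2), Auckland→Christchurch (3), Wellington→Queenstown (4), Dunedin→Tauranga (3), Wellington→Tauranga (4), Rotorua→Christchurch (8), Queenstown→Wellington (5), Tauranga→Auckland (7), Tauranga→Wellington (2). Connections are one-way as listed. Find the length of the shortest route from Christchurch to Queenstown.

15

Routes from Christchurch to Queenstown:
Christchurch -> Tauranga -> Wellington -> Queenstown: 9 + 2 + 4 = 15
Christchurch -> Tauranga -> Auckland -> Wellington -> Queenstown: 9 + 7 + 9 + 4 = 29
Best route has total 15 km.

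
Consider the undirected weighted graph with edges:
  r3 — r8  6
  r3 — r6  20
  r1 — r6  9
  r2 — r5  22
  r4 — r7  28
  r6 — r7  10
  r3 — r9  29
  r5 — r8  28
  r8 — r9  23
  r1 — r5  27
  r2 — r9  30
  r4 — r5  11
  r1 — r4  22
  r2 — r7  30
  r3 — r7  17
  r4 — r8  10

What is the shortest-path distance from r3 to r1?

29

Comparing a few candidate routes:
r3 → r8 → r4 → r1: 6 + 10 + 22 = 38
r3 → r6 → r1: 20 + 9 = 29
r3 → r7 → r6 → r1: 17 + 10 + 9 = 36
Best route has total 29.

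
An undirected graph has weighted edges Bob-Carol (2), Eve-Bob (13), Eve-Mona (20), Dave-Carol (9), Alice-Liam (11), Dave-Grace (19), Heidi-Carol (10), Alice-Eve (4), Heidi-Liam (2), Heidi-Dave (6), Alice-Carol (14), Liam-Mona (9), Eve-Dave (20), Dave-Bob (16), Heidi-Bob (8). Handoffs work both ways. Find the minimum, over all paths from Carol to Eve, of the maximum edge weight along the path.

Some routes from Carol to Eve:
Carol→Dave→Heidi→Bob→Eve: max(9, 6, 8, 13) = 13
Carol→Bob→Heidi→Liam→Alice→Eve: max(2, 8, 2, 11, 4) = 11
Carol→Heidi→Liam→Alice→Eve: max(10, 2, 11, 4) = 11
Carol→Dave→Heidi→Liam→Alice→Eve: max(9, 6, 2, 11, 4) = 11
Carol→Heidi→Bob→Eve: max(10, 8, 13) = 13
Best route has worst link 11.

11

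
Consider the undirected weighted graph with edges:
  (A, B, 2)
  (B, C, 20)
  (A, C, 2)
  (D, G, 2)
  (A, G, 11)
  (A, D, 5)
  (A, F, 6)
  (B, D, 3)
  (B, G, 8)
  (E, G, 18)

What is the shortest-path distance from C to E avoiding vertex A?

Candidate routes:
C→B→G→E: 20 + 8 + 18 = 46
C→B→D→G→E: 20 + 3 + 2 + 18 = 43
The minimum is 43.

43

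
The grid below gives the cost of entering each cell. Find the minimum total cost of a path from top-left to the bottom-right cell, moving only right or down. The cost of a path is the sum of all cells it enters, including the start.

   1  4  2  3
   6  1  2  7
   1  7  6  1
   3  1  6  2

Take r0c0→r0c1→r1c1→r1c2→r2c2→r2c3→r3c3 for a total of 1 + 4 + 1 + 2 + 6 + 1 + 2 = 17.
For comparison, the top-then-right route costs 20.

17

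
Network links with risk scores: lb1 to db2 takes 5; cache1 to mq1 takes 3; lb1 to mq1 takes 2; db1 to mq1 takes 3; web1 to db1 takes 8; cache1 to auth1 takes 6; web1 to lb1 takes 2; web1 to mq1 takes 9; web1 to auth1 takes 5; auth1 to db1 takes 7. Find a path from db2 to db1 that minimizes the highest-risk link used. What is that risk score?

Checking several routes:
db2-lb1-mq1-cache1-auth1-db1: max(5, 2, 3, 6, 7) = 7
db2-lb1-web1-auth1-db1: max(5, 2, 5, 7) = 7
db2-lb1-web1-auth1-cache1-mq1-db1: max(5, 2, 5, 6, 3, 3) = 6
db2-lb1-mq1-db1: max(5, 2, 3) = 5
db2-lb1-web1-db1: max(5, 2, 8) = 8
The minimum achievable maximum is 5.

5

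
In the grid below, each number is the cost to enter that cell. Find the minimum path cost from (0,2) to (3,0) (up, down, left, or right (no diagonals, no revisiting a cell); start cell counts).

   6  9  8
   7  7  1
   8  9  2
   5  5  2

23

One optimal route is (0,2)→(1,2)→(2,2)→(3,2)→(3,1)→(3,0).
Its cost is 8 + 1 + 2 + 2 + 5 + 5 = 23.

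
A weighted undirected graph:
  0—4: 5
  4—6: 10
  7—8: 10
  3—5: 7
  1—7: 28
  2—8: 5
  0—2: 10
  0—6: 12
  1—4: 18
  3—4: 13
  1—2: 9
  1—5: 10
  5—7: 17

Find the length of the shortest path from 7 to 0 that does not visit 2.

42

A few of the 7→0 routes:
7 -> 5 -> 3 -> 4 -> 0: 17 + 7 + 13 + 5 = 42
7 -> 5 -> 3 -> 4 -> 6 -> 0: 17 + 7 + 13 + 10 + 12 = 59
7 -> 1 -> 5 -> 3 -> 4 -> 0: 28 + 10 + 7 + 13 + 5 = 63
7 -> 5 -> 1 -> 4 -> 0: 17 + 10 + 18 + 5 = 50
7 -> 1 -> 4 -> 0: 28 + 18 + 5 = 51
Best route has total 42.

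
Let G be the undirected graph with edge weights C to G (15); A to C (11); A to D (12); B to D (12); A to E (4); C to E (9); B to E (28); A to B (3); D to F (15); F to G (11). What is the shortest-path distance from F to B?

27

Comparing a few candidate routes:
F → D → B: 15 + 12 = 27
F → D → A → B: 15 + 12 + 3 = 30
F → G → C → E → A → B: 11 + 15 + 9 + 4 + 3 = 42
F → G → C → A → B: 11 + 15 + 11 + 3 = 40
F → D → A → E → B: 15 + 12 + 4 + 28 = 59
Shortest: 27.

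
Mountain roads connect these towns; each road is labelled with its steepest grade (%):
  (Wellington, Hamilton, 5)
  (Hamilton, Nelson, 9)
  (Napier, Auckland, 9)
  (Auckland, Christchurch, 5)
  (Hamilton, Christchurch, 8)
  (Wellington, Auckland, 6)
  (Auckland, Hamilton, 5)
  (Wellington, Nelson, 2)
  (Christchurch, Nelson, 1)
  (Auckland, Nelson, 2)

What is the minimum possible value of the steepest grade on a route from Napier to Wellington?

9

Comparing a few candidate routes:
Napier→Auckland→Nelson→Christchurch→Hamilton→Wellington: max(9, 2, 1, 8, 5) = 9
Napier→Auckland→Nelson→Wellington: max(9, 2, 2) = 9
Napier→Auckland→Nelson→Hamilton→Wellington: max(9, 2, 9, 5) = 9
Napier→Auckland→Christchurch→Hamilton→Nelson→Wellington: max(9, 5, 8, 9, 2) = 9
Napier→Auckland→Wellington: max(9, 6) = 9
The minimum achievable maximum is 9%.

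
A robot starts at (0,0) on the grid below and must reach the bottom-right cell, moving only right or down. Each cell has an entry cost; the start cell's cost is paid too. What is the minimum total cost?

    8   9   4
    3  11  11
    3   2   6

22

Best path: r0c0→r1c0→r2c0→r2c1→r2c2
Cost: 8 + 3 + 3 + 2 + 6 = 22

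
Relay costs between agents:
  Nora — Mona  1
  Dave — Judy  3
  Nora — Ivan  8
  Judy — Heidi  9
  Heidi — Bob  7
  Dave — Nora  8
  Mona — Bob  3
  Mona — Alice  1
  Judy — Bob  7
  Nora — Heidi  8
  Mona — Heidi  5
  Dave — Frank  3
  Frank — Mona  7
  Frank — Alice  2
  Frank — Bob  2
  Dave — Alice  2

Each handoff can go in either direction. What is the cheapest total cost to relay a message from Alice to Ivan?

10

Comparing a few candidate routes:
Alice -> Frank -> Bob -> Mona -> Nora -> Ivan: 2 + 2 + 3 + 1 + 8 = 16
Alice -> Dave -> Nora -> Ivan: 2 + 8 + 8 = 18
Alice -> Mona -> Nora -> Ivan: 1 + 1 + 8 = 10
Best route has total 10.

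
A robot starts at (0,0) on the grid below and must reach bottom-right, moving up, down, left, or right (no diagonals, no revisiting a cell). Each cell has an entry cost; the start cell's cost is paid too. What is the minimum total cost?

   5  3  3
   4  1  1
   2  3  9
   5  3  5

Take [0,0]→[0,1]→[1,1]→[2,1]→[3,1]→[3,2] for a total of 5 + 3 + 1 + 3 + 3 + 5 = 20.

20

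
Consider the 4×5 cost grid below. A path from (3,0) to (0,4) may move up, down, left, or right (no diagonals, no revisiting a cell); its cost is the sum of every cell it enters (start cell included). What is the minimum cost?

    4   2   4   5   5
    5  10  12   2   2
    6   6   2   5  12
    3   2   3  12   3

24

Path [3,0] → [3,1] → [3,2] → [2,2] → [2,3] → [1,3] → [1,4] → [0,4]: 3 + 2 + 3 + 2 + 5 + 2 + 2 + 5 = 24.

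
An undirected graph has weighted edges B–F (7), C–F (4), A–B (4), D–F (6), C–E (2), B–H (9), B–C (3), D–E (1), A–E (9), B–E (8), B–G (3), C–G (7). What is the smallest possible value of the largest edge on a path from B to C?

Comparing a few candidate routes:
B -> G -> C: max(3, 7) = 7
B -> C: max(3) = 3
B -> F -> D -> E -> C: max(7, 6, 1, 2) = 7
The minimum achievable maximum is 3.

3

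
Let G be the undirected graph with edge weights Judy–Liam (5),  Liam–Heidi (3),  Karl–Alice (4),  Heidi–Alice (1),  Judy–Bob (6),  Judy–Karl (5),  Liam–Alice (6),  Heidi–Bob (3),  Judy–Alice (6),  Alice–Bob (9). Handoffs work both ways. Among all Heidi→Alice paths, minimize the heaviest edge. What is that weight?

1

Some routes from Heidi to Alice:
Heidi - Alice: max(1) = 1
Heidi - Bob - Judy - Liam - Alice: max(3, 6, 5, 6) = 6
Heidi - Bob - Judy - Alice: max(3, 6, 6) = 6
Heidi - Liam - Judy - Karl - Alice: max(3, 5, 5, 4) = 5
Heidi - Bob - Judy - Karl - Alice: max(3, 6, 5, 4) = 6
Best route has worst link 1.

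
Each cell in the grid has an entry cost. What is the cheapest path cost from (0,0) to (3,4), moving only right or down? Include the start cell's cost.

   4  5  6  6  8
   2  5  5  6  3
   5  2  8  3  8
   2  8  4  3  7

34

Path r0c0 -> r1c0 -> r1c1 -> r2c1 -> r2c2 -> r2c3 -> r3c3 -> r3c4: 4 + 2 + 5 + 2 + 8 + 3 + 3 + 7 = 34.
(Top row then right column would cost 47.)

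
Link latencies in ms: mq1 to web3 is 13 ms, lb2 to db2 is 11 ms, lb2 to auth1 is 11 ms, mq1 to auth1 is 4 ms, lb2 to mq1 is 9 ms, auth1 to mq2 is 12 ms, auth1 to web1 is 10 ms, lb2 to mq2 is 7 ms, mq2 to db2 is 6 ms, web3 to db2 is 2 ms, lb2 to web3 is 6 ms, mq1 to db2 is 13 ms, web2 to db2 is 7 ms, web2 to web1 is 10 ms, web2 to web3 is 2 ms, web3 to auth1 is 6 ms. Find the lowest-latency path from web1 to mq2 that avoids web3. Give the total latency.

A few of the web1→mq2 routes:
web1 -> auth1 -> mq1 -> lb2 -> mq2: 10 + 4 + 9 + 7 = 30
web1 -> auth1 -> mq1 -> db2 -> mq2: 10 + 4 + 13 + 6 = 33
web1 -> web2 -> db2 -> lb2 -> mq2: 10 + 7 + 11 + 7 = 35
web1 -> auth1 -> mq2: 10 + 12 = 22
web1 -> auth1 -> lb2 -> mq2: 10 + 11 + 7 = 28
web1 -> web2 -> db2 -> mq2: 10 + 7 + 6 = 23
The minimum is 22 ms.

22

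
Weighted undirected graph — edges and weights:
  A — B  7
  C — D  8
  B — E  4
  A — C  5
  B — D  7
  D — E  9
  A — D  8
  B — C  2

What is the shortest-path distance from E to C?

6

Checking several routes:
E→B→A→C: 4 + 7 + 5 = 16
E→B→C: 4 + 2 = 6
E→D→C: 9 + 8 = 17
Best route has total 6.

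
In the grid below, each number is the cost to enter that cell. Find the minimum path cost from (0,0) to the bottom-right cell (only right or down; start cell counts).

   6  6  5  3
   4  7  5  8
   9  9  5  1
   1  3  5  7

35

One optimal route is (0,0) (0,1) (0,2) (1,2) (2,2) (2,3) (3,3).
Its cost is 6 + 6 + 5 + 5 + 5 + 1 + 7 = 35.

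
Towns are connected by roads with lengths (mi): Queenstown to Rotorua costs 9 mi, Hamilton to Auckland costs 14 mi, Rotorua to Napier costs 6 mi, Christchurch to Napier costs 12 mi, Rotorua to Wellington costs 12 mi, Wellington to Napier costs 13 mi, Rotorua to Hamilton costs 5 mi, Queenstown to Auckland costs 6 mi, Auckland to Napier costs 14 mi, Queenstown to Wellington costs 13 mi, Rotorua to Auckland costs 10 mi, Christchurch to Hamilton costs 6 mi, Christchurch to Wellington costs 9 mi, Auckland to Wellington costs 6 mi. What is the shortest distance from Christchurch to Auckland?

15

A few of the Christchurch→Auckland routes:
Christchurch→Hamilton→Rotorua→Queenstown→Auckland: 6 + 5 + 9 + 6 = 26
Christchurch→Hamilton→Rotorua→Auckland: 6 + 5 + 10 = 21
Christchurch→Hamilton→Auckland: 6 + 14 = 20
Christchurch→Wellington→Auckland: 9 + 6 = 15
Christchurch→Napier→Auckland: 12 + 14 = 26
Best route has total 15 mi.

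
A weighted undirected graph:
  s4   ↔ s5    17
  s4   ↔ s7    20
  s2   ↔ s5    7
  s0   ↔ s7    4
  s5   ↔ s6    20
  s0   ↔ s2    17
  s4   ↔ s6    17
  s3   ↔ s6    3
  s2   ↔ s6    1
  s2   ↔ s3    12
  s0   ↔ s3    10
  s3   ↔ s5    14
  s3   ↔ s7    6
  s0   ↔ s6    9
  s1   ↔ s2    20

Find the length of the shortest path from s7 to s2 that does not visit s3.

Some routes from s7 to s2 avoiding s3:
s7-s4-s6-s2: 20 + 17 + 1 = 38
s7-s0-s6-s2: 4 + 9 + 1 = 14
s7-s0-s6-s5-s2: 4 + 9 + 20 + 7 = 40
s7-s0-s2: 4 + 17 = 21
Best route has total 14.

14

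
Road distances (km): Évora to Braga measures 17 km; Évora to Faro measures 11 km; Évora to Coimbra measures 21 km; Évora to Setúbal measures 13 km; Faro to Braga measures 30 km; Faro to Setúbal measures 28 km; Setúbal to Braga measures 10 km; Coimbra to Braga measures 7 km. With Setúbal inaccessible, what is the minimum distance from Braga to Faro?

Routes from Braga to Faro avoiding Setúbal:
Braga -> Coimbra -> Évora -> Faro: 7 + 21 + 11 = 39
Braga -> Évora -> Faro: 17 + 11 = 28
Braga -> Faro: 30
Best route has total 28 km.

28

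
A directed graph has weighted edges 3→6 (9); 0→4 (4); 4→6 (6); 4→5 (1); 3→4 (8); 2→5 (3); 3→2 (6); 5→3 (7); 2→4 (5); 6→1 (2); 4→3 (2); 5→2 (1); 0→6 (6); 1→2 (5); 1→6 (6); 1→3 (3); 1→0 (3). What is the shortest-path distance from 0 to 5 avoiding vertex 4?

16

Routes from 0 to 5 avoiding 4:
0-6-1-3-2-5: 6 + 2 + 3 + 6 + 3 = 20
0-6-1-2-5: 6 + 2 + 5 + 3 = 16
The minimum is 16.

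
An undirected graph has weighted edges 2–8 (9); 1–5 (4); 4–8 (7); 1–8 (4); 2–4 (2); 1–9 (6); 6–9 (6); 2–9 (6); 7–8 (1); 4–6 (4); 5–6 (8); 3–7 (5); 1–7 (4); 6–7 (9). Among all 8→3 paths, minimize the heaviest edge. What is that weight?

5

Some routes from 8 to 3:
8→1→7→3: max(4, 4, 5) = 5
8→4→2→9→1→7→3: max(7, 2, 6, 6, 4, 5) = 7
8→7→3: max(1, 5) = 5
Smallest bottleneck: 5.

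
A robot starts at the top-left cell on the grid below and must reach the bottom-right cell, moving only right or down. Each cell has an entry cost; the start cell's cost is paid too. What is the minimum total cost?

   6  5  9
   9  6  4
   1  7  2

23

Take (0,0) -> (0,1) -> (1,1) -> (1,2) -> (2,2) for a total of 6 + 5 + 6 + 4 + 2 = 23.
For comparison, the top-then-right route costs 26.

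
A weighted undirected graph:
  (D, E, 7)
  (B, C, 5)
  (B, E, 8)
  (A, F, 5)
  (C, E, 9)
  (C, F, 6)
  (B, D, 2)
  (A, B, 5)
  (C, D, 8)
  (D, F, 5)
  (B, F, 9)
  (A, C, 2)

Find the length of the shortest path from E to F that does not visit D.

A few of the E→F routes:
E - B - F: 8 + 9 = 17
E - B - A - F: 8 + 5 + 5 = 18
E - C - A - F: 9 + 2 + 5 = 16
E - C - F: 9 + 6 = 15
E - B - C - A - F: 8 + 5 + 2 + 5 = 20
E - B - C - F: 8 + 5 + 6 = 19
The minimum is 15.

15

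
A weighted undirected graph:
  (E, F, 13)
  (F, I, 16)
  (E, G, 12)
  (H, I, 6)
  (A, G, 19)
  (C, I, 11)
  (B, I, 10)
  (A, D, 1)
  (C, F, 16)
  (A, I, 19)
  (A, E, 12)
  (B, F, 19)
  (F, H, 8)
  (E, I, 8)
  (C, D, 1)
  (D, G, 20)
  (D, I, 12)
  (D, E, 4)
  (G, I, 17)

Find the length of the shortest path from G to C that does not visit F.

Checking several routes:
G - E - D - C: 12 + 4 + 1 = 17
G - A - D - C: 19 + 1 + 1 = 21
G - D - C: 20 + 1 = 21
Shortest: 17.

17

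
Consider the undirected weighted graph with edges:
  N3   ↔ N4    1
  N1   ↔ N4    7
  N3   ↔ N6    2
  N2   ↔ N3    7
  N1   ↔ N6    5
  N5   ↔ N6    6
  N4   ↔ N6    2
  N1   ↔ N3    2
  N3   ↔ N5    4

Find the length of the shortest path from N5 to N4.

Some routes from N5 to N4:
N5→N3→N1→N4: 4 + 2 + 7 = 13
N5→N3→N1→N6→N4: 4 + 2 + 5 + 2 = 13
N5→N3→N4: 4 + 1 = 5
N5→N6→N3→N4: 6 + 2 + 1 = 9
N5→N3→N6→N4: 4 + 2 + 2 = 8
N5→N6→N4: 6 + 2 = 8
The minimum is 5.

5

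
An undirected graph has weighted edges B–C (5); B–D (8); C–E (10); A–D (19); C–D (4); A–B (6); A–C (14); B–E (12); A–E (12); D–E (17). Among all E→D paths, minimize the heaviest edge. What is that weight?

Checking several routes:
E → C → B → D: max(10, 5, 8) = 10
E → C → D: max(10, 4) = 10
E → B → C → D: max(12, 5, 4) = 12
Smallest bottleneck: 10.

10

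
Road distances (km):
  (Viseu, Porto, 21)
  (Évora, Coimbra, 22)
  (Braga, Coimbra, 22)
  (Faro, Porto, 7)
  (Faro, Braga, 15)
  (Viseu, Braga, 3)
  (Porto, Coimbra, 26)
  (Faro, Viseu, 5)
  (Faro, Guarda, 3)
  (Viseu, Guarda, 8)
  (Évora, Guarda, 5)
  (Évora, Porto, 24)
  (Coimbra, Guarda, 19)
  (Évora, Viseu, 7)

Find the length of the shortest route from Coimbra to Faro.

Checking several routes:
Coimbra → Braga → Viseu → Faro: 22 + 3 + 5 = 30
Coimbra → Évora → Guarda → Faro: 22 + 5 + 3 = 30
Coimbra → Guarda → Faro: 19 + 3 = 22
Coimbra → Guarda → Viseu → Faro: 19 + 8 + 5 = 32
The minimum is 22 km.

22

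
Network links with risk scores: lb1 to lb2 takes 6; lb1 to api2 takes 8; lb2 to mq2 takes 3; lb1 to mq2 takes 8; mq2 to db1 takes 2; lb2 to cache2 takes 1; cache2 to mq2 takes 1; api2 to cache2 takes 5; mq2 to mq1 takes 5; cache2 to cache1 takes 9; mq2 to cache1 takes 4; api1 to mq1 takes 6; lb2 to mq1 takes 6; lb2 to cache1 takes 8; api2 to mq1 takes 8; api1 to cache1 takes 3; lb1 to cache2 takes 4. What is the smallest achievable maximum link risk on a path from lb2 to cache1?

Comparing a few candidate routes:
lb2→lb1→cache2→mq2→cache1: max(6, 4, 1, 4) = 6
lb2→mq2→mq1→api1→cache1: max(3, 5, 6, 3) = 6
lb2→cache2→mq2→cache1: max(1, 1, 4) = 4
lb2→mq2→cache1: max(3, 4) = 4
lb2→cache2→mq2→mq1→api1→cache1: max(1, 1, 5, 6, 3) = 6
lb2→lb1→cache2→mq2→mq1→api1→cache1: max(6, 4, 1, 5, 6, 3) = 6
Best route has worst link 4.

4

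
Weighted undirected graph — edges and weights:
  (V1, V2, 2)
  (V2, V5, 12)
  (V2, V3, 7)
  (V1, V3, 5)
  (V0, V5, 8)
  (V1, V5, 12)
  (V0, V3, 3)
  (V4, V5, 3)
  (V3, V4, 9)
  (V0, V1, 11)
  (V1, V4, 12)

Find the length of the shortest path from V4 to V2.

14

Checking several routes:
V4 → V3 → V2: 9 + 7 = 16
V4 → V1 → V2: 12 + 2 = 14
V4 → V5 → V2: 3 + 12 = 15
Best route has total 14.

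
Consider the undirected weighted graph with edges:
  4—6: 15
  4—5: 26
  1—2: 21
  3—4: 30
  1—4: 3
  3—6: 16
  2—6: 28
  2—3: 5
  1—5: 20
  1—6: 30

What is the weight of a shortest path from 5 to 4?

23

Some routes from 5 to 4:
5 -> 1 -> 2 -> 3 -> 4: 20 + 21 + 5 + 30 = 76
5 -> 1 -> 6 -> 4: 20 + 30 + 15 = 65
5 -> 1 -> 4: 20 + 3 = 23
5 -> 4: 26
Best route has total 23.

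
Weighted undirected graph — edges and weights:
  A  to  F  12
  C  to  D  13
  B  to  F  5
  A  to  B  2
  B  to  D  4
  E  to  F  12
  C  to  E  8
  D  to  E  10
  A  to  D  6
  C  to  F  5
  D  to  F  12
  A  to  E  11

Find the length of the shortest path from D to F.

9

Checking several routes:
D → B → A → F: 4 + 2 + 12 = 18
D → F: 12
D → B → F: 4 + 5 = 9
D → A → F: 6 + 12 = 18
D → A → B → F: 6 + 2 + 5 = 13
Best route has total 9.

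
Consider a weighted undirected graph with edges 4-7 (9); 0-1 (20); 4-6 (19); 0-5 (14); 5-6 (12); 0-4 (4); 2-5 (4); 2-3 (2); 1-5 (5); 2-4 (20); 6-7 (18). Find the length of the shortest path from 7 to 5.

27

A few of the 7→5 routes:
7 - 4 - 0 - 5: 9 + 4 + 14 = 27
7 - 6 - 4 - 0 - 5: 18 + 19 + 4 + 14 = 55
7 - 6 - 5: 18 + 12 = 30
7 - 4 - 6 - 5: 9 + 19 + 12 = 40
7 - 4 - 2 - 5: 9 + 20 + 4 = 33
7 - 4 - 0 - 1 - 5: 9 + 4 + 20 + 5 = 38
Best route has total 27.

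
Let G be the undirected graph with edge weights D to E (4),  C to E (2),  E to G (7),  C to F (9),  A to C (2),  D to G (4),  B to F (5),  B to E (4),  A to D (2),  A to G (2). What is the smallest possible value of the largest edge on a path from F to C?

5

Some routes from F to C:
F→B→E→C: max(5, 4, 2) = 5
F→B→E→G→D→A→C: max(5, 4, 7, 4, 2, 2) = 7
F→B→E→D→G→A→C: max(5, 4, 4, 4, 2, 2) = 5
F→B→E→D→A→C: max(5, 4, 4, 2, 2) = 5
F→B→E→G→A→C: max(5, 4, 7, 2, 2) = 7
Best route has worst link 5.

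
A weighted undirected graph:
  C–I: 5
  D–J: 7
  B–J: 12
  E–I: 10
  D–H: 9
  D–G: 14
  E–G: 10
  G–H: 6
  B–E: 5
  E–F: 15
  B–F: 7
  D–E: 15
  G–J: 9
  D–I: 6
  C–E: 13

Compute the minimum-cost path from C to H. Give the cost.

Checking several routes:
C -> I -> D -> H: 5 + 6 + 9 = 20
C -> E -> G -> H: 13 + 10 + 6 = 29
C -> I -> E -> G -> H: 5 + 10 + 10 + 6 = 31
C -> I -> D -> J -> G -> H: 5 + 6 + 7 + 9 + 6 = 33
C -> I -> D -> G -> H: 5 + 6 + 14 + 6 = 31
Best route has total 20.

20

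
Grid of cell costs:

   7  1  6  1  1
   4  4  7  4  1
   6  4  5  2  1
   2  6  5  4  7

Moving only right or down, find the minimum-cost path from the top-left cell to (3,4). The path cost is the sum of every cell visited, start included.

Path (0,0)→(0,1)→(0,2)→(0,3)→(0,4)→(1,4)→(2,4)→(3,4): 7 + 1 + 6 + 1 + 1 + 1 + 1 + 7 = 25.

25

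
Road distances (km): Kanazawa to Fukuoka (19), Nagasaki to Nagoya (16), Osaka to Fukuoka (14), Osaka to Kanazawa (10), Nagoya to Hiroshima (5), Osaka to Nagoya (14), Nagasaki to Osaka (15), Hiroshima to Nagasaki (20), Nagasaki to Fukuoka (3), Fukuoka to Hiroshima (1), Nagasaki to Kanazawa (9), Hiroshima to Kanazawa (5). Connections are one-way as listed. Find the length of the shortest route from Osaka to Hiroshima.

Candidate routes:
Osaka → Nagoya → Hiroshima: 14 + 5 = 19
Osaka → Kanazawa → Fukuoka → Hiroshima: 10 + 19 + 1 = 30
Osaka → Fukuoka → Hiroshima: 14 + 1 = 15
The minimum is 15 km.

15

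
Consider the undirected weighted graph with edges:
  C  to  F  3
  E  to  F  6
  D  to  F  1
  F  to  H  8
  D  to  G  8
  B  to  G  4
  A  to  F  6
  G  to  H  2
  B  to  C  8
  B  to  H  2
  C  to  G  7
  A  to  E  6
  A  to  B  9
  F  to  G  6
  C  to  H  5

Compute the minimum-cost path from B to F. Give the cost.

Comparing a few candidate routes:
B - H - F: 2 + 8 = 10
B - H - C - F: 2 + 5 + 3 = 10
B - H - G - F: 2 + 2 + 6 = 10
Best route has total 10.

10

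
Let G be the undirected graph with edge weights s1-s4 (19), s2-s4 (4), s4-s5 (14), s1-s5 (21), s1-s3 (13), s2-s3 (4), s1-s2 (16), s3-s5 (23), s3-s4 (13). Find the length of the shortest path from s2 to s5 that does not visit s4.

Candidate routes:
s2 → s1 → s5: 16 + 21 = 37
s2 → s3 → s1 → s5: 4 + 13 + 21 = 38
s2 → s1 → s3 → s5: 16 + 13 + 23 = 52
s2 → s3 → s5: 4 + 23 = 27
The minimum is 27.

27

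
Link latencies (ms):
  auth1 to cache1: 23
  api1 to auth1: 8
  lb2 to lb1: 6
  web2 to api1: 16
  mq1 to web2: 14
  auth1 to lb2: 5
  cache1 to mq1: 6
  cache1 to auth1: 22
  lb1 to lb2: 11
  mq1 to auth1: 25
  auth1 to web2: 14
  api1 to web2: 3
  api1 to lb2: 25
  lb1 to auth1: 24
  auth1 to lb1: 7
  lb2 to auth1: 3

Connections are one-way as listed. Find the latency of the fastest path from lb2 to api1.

Routes from lb2 to api1:
lb2→auth1→web2→api1: 3 + 14 + 16 = 33
lb2→auth1→cache1→mq1→web2→api1: 3 + 23 + 6 + 14 + 16 = 62
lb2→lb1→auth1→web2→api1: 6 + 24 + 14 + 16 = 60
lb2→lb1→auth1→cache1→mq1→web2→api1: 6 + 24 + 23 + 6 + 14 + 16 = 89
Shortest: 33 ms.

33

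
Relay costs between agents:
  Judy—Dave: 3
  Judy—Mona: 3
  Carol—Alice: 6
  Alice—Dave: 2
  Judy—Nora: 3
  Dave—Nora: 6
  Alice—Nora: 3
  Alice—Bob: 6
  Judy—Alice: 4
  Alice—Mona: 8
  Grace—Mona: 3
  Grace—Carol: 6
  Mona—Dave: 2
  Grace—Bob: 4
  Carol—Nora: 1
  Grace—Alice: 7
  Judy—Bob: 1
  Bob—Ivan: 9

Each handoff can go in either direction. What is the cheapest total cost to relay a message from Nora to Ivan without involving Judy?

A few of the Nora→Ivan routes:
Nora -> Alice -> Bob -> Ivan: 3 + 6 + 9 = 18
Nora -> Carol -> Grace -> Bob -> Ivan: 1 + 6 + 4 + 9 = 20
Nora -> Carol -> Alice -> Bob -> Ivan: 1 + 6 + 6 + 9 = 22
Best route has total 18.

18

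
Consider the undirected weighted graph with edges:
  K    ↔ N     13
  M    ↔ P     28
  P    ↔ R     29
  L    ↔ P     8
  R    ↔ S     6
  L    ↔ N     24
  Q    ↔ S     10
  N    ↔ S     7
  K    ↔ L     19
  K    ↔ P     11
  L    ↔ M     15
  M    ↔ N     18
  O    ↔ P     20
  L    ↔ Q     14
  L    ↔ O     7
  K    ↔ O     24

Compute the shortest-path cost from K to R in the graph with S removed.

40

A few of the K→R routes:
K -> O -> P -> R: 24 + 20 + 29 = 73
K -> P -> R: 11 + 29 = 40
K -> N -> L -> P -> R: 13 + 24 + 8 + 29 = 74
K -> O -> L -> P -> R: 24 + 7 + 8 + 29 = 68
K -> L -> P -> R: 19 + 8 + 29 = 56
K -> L -> O -> P -> R: 19 + 7 + 20 + 29 = 75
Shortest: 40.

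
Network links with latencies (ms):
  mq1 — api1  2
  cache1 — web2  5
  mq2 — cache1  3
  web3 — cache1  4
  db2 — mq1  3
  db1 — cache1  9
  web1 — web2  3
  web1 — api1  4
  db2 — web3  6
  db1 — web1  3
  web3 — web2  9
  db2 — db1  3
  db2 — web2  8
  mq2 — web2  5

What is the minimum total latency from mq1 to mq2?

14

Some routes from mq1 to mq2:
mq1 -> db2 -> web2 -> mq2: 3 + 8 + 5 = 16
mq1 -> db2 -> web3 -> cache1 -> mq2: 3 + 6 + 4 + 3 = 16
mq1 -> api1 -> web1 -> web2 -> mq2: 2 + 4 + 3 + 5 = 14
Shortest: 14 ms.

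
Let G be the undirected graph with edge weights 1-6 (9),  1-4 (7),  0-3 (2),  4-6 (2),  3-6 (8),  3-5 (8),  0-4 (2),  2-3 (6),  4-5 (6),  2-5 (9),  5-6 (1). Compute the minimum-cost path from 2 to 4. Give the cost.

10

Checking several routes:
2 → 3 → 5 → 4: 6 + 8 + 6 = 20
2 → 3 → 5 → 6 → 4: 6 + 8 + 1 + 2 = 17
2 → 3 → 6 → 4: 6 + 8 + 2 = 16
2 → 5 → 6 → 4: 9 + 1 + 2 = 12
2 → 3 → 0 → 4: 6 + 2 + 2 = 10
2 → 5 → 4: 9 + 6 = 15
Shortest: 10.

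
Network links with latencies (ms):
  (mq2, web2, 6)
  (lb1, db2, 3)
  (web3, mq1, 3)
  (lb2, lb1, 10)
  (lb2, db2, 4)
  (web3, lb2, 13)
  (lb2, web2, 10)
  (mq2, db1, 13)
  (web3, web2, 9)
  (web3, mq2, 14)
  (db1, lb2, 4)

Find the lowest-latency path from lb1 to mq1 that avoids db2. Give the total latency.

Some routes from lb1 to mq1 avoiding db2:
lb1 → lb2 → web2 → mq2 → web3 → mq1: 10 + 10 + 6 + 14 + 3 = 43
lb1 → lb2 → web3 → mq1: 10 + 13 + 3 = 26
lb1 → lb2 → web2 → web3 → mq1: 10 + 10 + 9 + 3 = 32
lb1 → lb2 → db1 → mq2 → web3 → mq1: 10 + 4 + 13 + 14 + 3 = 44
Best route has total 26 ms.

26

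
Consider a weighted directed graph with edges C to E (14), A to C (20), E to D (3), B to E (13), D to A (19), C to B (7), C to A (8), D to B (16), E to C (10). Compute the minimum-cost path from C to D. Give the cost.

Paths from C to D:
C-E-D: 14 + 3 = 17
C-B-E-D: 7 + 13 + 3 = 23
Shortest: 17.

17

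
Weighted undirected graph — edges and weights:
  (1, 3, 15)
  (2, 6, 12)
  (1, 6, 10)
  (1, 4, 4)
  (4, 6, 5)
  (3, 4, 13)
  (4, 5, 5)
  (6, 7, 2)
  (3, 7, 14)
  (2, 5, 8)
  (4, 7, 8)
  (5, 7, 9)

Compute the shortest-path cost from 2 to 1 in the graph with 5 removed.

A few of the 2→1 routes:
2 → 6 → 7 → 4 → 1: 12 + 2 + 8 + 4 = 26
2 → 6 → 1: 12 + 10 = 22
2 → 6 → 7 → 3 → 1: 12 + 2 + 14 + 15 = 43
2 → 6 → 7 → 3 → 4 → 1: 12 + 2 + 14 + 13 + 4 = 45
2 → 6 → 4 → 1: 12 + 5 + 4 = 21
Best route has total 21.

21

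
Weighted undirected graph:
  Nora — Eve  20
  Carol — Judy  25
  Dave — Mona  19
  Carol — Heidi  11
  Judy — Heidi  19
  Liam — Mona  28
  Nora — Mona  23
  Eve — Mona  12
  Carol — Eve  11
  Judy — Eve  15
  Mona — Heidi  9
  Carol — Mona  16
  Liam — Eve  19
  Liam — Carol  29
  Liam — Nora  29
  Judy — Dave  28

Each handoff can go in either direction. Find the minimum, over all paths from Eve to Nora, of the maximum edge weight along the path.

20

A few of the Eve→Nora routes:
Eve → Judy → Heidi → Mona → Nora: max(15, 19, 9, 23) = 23
Eve → Nora: max(20) = 20
Eve → Carol → Mona → Nora: max(11, 16, 23) = 23
Eve → Judy → Heidi → Carol → Mona → Nora: max(15, 19, 11, 16, 23) = 23
Best route has worst link 20.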